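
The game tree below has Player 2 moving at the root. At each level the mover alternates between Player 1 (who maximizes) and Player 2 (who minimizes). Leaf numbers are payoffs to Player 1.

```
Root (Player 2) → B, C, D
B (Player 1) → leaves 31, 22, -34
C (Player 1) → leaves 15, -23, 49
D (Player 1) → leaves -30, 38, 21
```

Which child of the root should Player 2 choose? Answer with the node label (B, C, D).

B

B (Player 1): max(31, 22, -34) = 31
C (Player 1): max(15, -23, 49) = 49
D (Player 1): max(-30, 38, 21) = 38
Root (Player 2): min(31, 49, 38) = 31
Player 2 picks the child with the lowest value: B (value 31).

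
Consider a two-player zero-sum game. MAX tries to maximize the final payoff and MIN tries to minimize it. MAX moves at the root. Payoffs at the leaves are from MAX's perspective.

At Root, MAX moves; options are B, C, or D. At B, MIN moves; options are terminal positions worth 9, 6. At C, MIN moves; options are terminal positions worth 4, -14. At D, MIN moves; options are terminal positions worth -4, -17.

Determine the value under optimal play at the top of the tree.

B (MIN): min(9, 6) = 6
C (MIN): min(4, -14) = -14
D (MIN): min(-4, -17) = -17
Root (MAX): max(6, -14, -17) = 6

6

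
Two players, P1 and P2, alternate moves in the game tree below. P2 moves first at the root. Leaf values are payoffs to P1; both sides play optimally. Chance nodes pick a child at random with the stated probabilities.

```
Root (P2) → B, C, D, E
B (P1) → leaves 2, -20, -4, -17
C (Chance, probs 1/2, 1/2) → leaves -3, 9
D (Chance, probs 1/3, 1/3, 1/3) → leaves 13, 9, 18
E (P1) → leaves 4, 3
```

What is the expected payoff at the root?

2

B (P1): max(2, -20, -4, -17) = 2
C (Chance): 1/2·-3 + 1/2·9 = 3
D (Chance): 1/3·13 + 1/3·9 + 1/3·18 = 13.33
E (P1): max(4, 3) = 4
Root (P2): min(2, 3, 13.33, 4) = 2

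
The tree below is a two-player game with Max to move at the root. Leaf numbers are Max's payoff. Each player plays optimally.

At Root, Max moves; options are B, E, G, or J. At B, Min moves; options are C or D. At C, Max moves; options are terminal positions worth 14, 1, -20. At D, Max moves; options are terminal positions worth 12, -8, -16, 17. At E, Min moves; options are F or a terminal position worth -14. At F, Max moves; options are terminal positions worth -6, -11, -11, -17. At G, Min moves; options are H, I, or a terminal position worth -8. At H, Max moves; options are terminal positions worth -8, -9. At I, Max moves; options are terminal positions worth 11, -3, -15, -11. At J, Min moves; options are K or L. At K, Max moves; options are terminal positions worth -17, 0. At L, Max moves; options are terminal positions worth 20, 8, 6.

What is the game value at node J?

0

K: max(-17, 0) = 0
L: max(20, 8, 6) = 20
J: min(0, 20) = 0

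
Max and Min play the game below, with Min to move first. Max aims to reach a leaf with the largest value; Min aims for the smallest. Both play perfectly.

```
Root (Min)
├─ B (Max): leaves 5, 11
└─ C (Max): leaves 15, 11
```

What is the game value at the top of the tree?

B (Max): max(5, 11) = 11
C (Max): max(15, 11) = 15
Root (Min): min(11, 15) = 11

11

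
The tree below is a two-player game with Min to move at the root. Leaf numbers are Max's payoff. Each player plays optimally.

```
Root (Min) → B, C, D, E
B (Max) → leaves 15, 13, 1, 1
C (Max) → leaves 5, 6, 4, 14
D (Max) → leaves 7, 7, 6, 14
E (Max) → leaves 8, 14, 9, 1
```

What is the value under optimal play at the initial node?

B (Max): max(15, 13, 1, 1) = 15
C (Max): max(5, 6, 4, 14) = 14
D (Max): max(7, 7, 6, 14) = 14
E (Max): max(8, 14, 9, 1) = 14
Root (Min): min(15, 14, 14, 14) = 14

14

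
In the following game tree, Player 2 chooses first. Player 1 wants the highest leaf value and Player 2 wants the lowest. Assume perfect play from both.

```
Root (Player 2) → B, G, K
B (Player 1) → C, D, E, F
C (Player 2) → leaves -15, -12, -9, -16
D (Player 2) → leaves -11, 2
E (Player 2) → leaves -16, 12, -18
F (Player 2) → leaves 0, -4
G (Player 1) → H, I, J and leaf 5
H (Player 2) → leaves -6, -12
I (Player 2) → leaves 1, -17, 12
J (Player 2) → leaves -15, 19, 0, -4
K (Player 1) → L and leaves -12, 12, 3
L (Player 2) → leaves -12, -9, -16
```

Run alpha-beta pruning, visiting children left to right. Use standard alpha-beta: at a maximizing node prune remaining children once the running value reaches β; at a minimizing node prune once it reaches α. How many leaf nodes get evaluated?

20

C [α=-∞,β=+∞]: v=-16
D [α=-16,β=+∞]: v=-11
E [α=-11,β=+∞]: v=-16 after child 1 ≤ α → α-cutoff, skip 2
F [α=-11,β=+∞]: v=-4
B [α=-∞,β=+∞]: v=-4
H [α=-∞,β=-4]: v=-12
I [α=-12,β=-4]: v=-17 after child 2 ≤ α → α-cutoff, skip 1
J [α=-12,β=-4]: v=-15 after child 1 ≤ α → α-cutoff, skip 3
G [α=-∞,β=-4]: v=5
L [α=-∞,β=-4]: v=-16
K [α=-∞,β=-4]: v=12 after child 3 ≥ β → β-cutoff, skip 1
Root [α=-∞,β=+∞]: v=-4
Leaves evaluated: 20 of 27.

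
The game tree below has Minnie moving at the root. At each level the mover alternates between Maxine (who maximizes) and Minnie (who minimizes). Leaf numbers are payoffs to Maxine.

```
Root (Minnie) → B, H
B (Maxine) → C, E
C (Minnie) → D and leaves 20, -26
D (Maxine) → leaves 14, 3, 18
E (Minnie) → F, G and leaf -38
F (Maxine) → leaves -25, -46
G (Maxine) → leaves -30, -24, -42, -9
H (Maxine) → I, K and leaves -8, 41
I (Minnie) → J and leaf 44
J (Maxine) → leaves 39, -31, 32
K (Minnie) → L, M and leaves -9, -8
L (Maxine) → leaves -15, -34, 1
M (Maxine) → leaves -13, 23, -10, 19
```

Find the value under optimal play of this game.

-26

D (Maxine): max(14, 3, 18) = 18
C (Minnie): min(18, 20, -26) = -26
F (Maxine): max(-25, -46) = -25
G (Maxine): max(-30, -24, -42, -9) = -9
E (Minnie): min(-25, -9, -38) = -38
B (Maxine): max(-26, -38) = -26
J (Maxine): max(39, -31, 32) = 39
I (Minnie): min(39, 44) = 39
L (Maxine): max(-15, -34, 1) = 1
M (Maxine): max(-13, 23, -10, 19) = 23
K (Minnie): min(1, 23, -9, -8) = -9
H (Maxine): max(39, -9, -8, 41) = 41
Root (Minnie): min(-26, 41) = -26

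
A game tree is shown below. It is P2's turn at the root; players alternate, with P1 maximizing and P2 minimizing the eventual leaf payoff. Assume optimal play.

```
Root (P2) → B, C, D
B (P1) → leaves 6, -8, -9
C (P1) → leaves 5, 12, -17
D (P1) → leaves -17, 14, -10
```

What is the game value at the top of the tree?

6

B (P1): max(6, -8, -9) = 6
C (P1): max(5, 12, -17) = 12
D (P1): max(-17, 14, -10) = 14
Root (P2): min(6, 12, 14) = 6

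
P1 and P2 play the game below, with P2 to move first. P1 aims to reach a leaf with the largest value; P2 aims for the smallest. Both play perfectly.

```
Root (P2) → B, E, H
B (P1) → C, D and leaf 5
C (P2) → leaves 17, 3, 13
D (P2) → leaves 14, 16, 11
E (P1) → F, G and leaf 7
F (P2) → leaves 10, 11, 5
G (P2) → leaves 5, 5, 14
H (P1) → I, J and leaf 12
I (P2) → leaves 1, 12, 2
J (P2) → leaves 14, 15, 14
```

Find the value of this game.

7

C (P2): min(17, 3, 13) = 3
D (P2): min(14, 16, 11) = 11
B (P1): max(3, 11, 5) = 11
F (P2): min(10, 11, 5) = 5
G (P2): min(5, 5, 14) = 5
E (P1): max(5, 5, 7) = 7
I (P2): min(1, 12, 2) = 1
J (P2): min(14, 15, 14) = 14
H (P1): max(1, 14, 12) = 14
Root (P2): min(11, 7, 14) = 7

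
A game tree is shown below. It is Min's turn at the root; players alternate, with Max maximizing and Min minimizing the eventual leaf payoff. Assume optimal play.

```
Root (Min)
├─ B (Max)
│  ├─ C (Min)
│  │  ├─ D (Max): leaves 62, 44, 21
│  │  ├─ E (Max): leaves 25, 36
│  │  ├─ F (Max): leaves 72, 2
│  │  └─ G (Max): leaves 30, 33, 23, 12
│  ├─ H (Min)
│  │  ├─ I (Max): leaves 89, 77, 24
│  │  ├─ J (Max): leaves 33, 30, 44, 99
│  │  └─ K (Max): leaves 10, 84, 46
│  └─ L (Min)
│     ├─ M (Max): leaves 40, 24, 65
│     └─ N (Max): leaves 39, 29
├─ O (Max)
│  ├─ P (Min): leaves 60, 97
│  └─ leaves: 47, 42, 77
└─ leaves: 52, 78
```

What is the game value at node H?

I: max(89, 77, 24) = 89
J: max(33, 30, 44, 99) = 99
K: max(10, 84, 46) = 84
H: min(89, 99, 84) = 84

84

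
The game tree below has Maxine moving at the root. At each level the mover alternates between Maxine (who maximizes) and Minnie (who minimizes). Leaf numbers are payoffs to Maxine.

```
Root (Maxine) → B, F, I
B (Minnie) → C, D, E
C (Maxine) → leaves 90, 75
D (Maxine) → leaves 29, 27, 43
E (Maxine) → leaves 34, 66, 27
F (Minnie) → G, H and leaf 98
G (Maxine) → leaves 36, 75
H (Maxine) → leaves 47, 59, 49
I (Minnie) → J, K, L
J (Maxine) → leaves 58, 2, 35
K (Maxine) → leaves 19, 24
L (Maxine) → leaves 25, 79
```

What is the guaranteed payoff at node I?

J: max(58, 2, 35) = 58
K: max(19, 24) = 24
L: max(25, 79) = 79
I: min(58, 24, 79) = 24

24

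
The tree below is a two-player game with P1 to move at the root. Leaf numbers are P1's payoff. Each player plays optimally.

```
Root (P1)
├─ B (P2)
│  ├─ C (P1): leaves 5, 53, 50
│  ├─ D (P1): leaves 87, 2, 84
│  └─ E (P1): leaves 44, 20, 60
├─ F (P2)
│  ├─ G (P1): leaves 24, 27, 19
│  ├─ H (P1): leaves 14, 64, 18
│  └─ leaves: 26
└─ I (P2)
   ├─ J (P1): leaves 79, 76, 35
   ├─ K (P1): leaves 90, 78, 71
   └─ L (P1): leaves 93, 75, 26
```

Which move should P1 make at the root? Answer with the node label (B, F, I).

C (P1): max(5, 53, 50) = 53
D (P1): max(87, 2, 84) = 87
E (P1): max(44, 20, 60) = 60
B (P2): min(53, 87, 60) = 53
G (P1): max(24, 27, 19) = 27
H (P1): max(14, 64, 18) = 64
F (P2): min(27, 64, 26) = 26
J (P1): max(79, 76, 35) = 79
K (P1): max(90, 78, 71) = 90
L (P1): max(93, 75, 26) = 93
I (P2): min(79, 90, 93) = 79
Root (P1): max(53, 26, 79) = 79
P1 picks the child with the highest value: I (value 79).

I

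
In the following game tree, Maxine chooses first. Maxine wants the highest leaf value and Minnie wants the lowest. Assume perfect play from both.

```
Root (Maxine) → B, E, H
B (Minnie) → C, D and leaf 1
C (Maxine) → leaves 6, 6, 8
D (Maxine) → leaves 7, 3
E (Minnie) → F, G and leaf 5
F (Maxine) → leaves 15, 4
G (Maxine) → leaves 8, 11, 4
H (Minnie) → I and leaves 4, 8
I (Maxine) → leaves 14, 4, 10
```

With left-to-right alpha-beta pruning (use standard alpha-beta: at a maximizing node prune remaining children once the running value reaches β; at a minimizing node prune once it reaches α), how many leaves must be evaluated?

C [α=-∞,β=+∞]: v=8
D [α=-∞,β=8]: v=7
B [α=-∞,β=+∞]: v=1
F [α=1,β=+∞]: v=15
G [α=1,β=15]: v=11
E [α=1,β=+∞]: v=5
I [α=5,β=+∞]: v=14
H [α=5,β=+∞]: v=4 after child 2 ≤ α → α-cutoff, skip 1
Root [α=-∞,β=+∞]: v=5
Leaves evaluated: 16 of 17.

16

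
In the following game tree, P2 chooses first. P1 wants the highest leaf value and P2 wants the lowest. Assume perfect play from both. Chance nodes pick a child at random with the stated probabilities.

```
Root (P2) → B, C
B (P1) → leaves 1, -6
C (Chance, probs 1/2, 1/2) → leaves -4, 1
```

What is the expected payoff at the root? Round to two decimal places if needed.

B (P1): max(1, -6) = 1
C (Chance): 1/2·-4 + 1/2·1 = -1.5
Root (P2): min(1, -1.5) = -1.5

-1.5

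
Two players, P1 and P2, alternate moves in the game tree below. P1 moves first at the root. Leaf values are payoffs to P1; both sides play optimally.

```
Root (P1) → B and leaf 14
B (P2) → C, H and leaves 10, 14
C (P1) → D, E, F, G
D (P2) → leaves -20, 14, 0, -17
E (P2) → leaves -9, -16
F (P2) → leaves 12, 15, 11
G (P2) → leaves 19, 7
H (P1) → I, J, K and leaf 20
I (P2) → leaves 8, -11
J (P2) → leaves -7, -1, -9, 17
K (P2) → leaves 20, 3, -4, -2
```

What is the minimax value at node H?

I: min(8, -11) = -11
J: min(-7, -1, -9, 17) = -9
K: min(20, 3, -4, -2) = -4
H: max(-11, -9, -4, 20) = 20

20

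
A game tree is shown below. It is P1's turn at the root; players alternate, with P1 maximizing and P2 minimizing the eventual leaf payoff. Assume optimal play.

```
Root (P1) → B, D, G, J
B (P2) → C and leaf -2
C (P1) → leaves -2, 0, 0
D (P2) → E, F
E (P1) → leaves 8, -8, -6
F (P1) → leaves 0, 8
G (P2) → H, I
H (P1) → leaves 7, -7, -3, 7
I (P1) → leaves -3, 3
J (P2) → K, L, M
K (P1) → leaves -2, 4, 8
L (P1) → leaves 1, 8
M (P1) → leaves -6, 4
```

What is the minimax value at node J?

K: max(-2, 4, 8) = 8
L: max(1, 8) = 8
M: max(-6, 4) = 4
J: min(8, 8, 4) = 4

4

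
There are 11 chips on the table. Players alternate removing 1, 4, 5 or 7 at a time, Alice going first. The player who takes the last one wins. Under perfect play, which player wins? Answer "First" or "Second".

First

W/L table (W = player to move can force a win):
i:   0  1  2  3  4  5  6  7  8  9 10 11
     L  W  L  W  W  W  W  W  L  W  L  W
Position 11 is W, so the first player wins.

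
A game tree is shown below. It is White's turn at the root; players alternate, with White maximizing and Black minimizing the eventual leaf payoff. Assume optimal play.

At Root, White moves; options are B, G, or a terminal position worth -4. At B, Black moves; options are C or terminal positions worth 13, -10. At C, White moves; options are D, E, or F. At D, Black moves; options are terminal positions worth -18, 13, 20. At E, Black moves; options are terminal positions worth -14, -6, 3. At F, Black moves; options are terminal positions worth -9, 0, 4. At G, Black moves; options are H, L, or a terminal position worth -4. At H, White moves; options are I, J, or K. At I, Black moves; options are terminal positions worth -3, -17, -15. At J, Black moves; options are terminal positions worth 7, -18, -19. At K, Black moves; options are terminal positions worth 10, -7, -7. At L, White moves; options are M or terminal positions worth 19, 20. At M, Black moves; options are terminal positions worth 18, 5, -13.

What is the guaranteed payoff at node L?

20

M: min(18, 5, -13) = -13
L: max(-13, 19, 20) = 20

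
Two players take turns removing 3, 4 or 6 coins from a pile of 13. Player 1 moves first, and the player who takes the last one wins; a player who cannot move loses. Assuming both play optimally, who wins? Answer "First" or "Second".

First

Positions where the player to move wins (W) vs loses (L):
i:   0  1  2  3  4  5  6  7  8  9 10 11 12 13
     L  L  L  W  W  W  W  W  W  L  L  L  W  W
Position 13 is W, so the first player wins.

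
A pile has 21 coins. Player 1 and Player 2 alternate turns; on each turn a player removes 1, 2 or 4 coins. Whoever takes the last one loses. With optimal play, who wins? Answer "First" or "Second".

i:   0  1  2  3  4  5  6  7  8  9 10 11 12 13 14 15 16 17 18 19 20 21
     W  L  W  W  L  W  W  L  W  W  L  W  W  L  W  W  L  W  W  L  W  W
Position 21 is W, so the first player wins.

First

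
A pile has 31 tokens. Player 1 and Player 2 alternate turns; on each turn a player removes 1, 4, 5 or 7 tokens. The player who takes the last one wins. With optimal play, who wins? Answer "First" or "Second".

Compute winning (W) and losing (L) positions by backward induction:
i:   0  1  2  3  4  5  6  7  8  9 10 11 12 13 14 15 16 17 18 19 20 21 22 23 24 25 26 27 28 29 30 31
     L  W  L  W  W  W  W  W  L  W  L  W  W  W  W  W  L  W  L  W  W  W  W  W  L  W  L  W  W  W  W  W
Position 31 is W, so the first player wins.

First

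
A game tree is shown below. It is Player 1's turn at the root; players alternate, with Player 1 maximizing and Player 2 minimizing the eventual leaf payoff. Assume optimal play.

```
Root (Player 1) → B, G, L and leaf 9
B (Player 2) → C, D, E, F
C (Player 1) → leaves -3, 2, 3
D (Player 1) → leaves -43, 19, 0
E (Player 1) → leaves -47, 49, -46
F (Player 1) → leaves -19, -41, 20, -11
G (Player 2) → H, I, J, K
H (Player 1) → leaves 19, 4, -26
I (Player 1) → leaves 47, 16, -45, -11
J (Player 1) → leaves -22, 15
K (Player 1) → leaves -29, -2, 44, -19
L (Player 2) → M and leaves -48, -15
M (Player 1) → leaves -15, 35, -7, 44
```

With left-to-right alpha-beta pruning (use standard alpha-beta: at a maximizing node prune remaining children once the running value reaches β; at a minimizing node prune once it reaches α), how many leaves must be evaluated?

25

C [α=-∞,β=+∞]: v=3
D [α=-∞,β=3]: v=19 after child 2 ≥ β → β-cutoff, skip 1
E [α=-∞,β=3]: v=49 after child 2 ≥ β → β-cutoff, skip 1
F [α=-∞,β=3]: v=20 after child 3 ≥ β → β-cutoff, skip 1
B [α=-∞,β=+∞]: v=3
H [α=3,β=+∞]: v=19
I [α=3,β=19]: v=47 after child 1 ≥ β → β-cutoff, skip 3
J [α=3,β=19]: v=15
K [α=3,β=15]: v=44 after child 3 ≥ β → β-cutoff, skip 1
G [α=3,β=+∞]: v=15
M [α=15,β=+∞]: v=44
L [α=15,β=+∞]: v=-48 after child 2 ≤ α → α-cutoff, skip 1
Root [α=-∞,β=+∞]: v=15
Leaves evaluated: 25 of 33.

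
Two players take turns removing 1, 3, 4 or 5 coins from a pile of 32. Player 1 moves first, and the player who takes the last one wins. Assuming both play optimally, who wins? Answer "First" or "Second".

Second

Mark each pile size as W (mover wins) or L (mover loses):
i:   0  1  2  3  4  5  6  7  8  9 10 11 12 13 14 15 16 17 18 19 20 21 22 23 24 25 26 27 28 29 30 31 32
     L  W  L  W  W  W  W  W  L  W  L  W  W  W  W  W  L  W  L  W  W  W  W  W  L  W  L  W  W  W  W  W  L
Position 32 is L, so the second player wins.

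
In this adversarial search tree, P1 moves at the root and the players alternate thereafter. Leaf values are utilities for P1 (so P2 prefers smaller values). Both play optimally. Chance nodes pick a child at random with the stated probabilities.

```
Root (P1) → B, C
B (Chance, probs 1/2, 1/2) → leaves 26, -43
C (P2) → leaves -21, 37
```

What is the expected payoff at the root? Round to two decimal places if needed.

-8.5

B (Chance): 1/2·26 + 1/2·-43 = -8.5
C (P2): min(-21, 37) = -21
Root (P1): max(-8.5, -21) = -8.5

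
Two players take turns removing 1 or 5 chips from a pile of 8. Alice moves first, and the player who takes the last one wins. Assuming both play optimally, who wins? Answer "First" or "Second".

Second

W/L table (W = player to move can force a win):
i:   0  1  2  3  4  5  6  7  8
     L  W  L  W  L  W  L  W  L
Position 8 is L, so the second player wins.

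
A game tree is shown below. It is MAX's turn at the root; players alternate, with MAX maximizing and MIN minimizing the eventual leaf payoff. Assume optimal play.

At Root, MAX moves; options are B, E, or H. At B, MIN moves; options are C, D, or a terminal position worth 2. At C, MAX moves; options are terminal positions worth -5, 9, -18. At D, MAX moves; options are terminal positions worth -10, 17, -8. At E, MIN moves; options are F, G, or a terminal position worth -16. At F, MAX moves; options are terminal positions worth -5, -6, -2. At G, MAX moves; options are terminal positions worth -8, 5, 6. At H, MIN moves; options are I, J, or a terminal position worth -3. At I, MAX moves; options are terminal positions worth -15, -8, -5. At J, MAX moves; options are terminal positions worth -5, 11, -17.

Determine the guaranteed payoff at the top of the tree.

2

C (MAX): max(-5, 9, -18) = 9
D (MAX): max(-10, 17, -8) = 17
B (MIN): min(9, 17, 2) = 2
F (MAX): max(-5, -6, -2) = -2
G (MAX): max(-8, 5, 6) = 6
E (MIN): min(-2, 6, -16) = -16
I (MAX): max(-15, -8, -5) = -5
J (MAX): max(-5, 11, -17) = 11
H (MIN): min(-5, 11, -3) = -5
Root (MAX): max(2, -16, -5) = 2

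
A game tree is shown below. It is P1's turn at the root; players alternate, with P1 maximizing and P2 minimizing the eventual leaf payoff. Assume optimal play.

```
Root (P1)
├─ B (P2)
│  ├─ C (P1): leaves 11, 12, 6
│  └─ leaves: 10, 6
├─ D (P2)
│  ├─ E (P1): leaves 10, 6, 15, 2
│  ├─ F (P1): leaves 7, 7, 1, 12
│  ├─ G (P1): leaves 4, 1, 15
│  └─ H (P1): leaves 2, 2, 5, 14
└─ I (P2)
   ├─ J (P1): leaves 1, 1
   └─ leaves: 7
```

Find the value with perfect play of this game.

C (P1): max(11, 12, 6) = 12
B (P2): min(12, 10, 6) = 6
E (P1): max(10, 6, 15, 2) = 15
F (P1): max(7, 7, 1, 12) = 12
G (P1): max(4, 1, 15) = 15
H (P1): max(2, 2, 5, 14) = 14
D (P2): min(15, 12, 15, 14) = 12
J (P1): max(1, 1) = 1
I (P2): min(1, 7) = 1
Root (P1): max(6, 12, 1) = 12

12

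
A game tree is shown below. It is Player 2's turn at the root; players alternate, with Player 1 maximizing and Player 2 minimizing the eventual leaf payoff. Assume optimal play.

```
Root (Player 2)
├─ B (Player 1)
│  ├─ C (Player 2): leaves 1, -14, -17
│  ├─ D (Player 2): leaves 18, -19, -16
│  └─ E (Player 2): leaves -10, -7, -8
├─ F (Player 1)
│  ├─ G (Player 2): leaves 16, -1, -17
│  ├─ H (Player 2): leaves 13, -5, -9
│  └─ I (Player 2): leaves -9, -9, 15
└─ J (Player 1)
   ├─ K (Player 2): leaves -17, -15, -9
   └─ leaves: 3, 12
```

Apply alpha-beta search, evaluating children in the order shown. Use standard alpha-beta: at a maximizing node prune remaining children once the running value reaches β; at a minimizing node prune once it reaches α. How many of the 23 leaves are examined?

18

C [α=-∞,β=+∞]: v=-17
D [α=-17,β=+∞]: v=-19 after child 2 ≤ α → α-cutoff, skip 1
E [α=-17,β=+∞]: v=-10
B [α=-∞,β=+∞]: v=-10
G [α=-∞,β=-10]: v=-17
H [α=-17,β=-10]: v=-9
F [α=-∞,β=-10]: v=-9 after child 2 ≥ β → β-cutoff, skip 1
K [α=-∞,β=-10]: v=-17
J [α=-∞,β=-10]: v=3 after child 2 ≥ β → β-cutoff, skip 1
Root [α=-∞,β=+∞]: v=-10
Leaves evaluated: 18 of 23.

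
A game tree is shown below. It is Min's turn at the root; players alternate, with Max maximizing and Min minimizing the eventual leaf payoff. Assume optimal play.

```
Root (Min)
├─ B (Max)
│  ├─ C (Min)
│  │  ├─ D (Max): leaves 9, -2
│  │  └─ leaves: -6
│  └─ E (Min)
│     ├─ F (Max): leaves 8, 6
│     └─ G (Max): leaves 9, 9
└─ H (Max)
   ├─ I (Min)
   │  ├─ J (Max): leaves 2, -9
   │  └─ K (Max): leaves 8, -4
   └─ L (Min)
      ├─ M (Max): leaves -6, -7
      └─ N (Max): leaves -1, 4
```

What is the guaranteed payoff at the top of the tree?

2

D (Max): max(9, -2) = 9
C (Min): min(9, -6) = -6
F (Max): max(8, 6) = 8
G (Max): max(9, 9) = 9
E (Min): min(8, 9) = 8
B (Max): max(-6, 8) = 8
J (Max): max(2, -9) = 2
K (Max): max(8, -4) = 8
I (Min): min(2, 8) = 2
M (Max): max(-6, -7) = -6
N (Max): max(-1, 4) = 4
L (Min): min(-6, 4) = -6
H (Max): max(2, -6) = 2
Root (Min): min(8, 2) = 2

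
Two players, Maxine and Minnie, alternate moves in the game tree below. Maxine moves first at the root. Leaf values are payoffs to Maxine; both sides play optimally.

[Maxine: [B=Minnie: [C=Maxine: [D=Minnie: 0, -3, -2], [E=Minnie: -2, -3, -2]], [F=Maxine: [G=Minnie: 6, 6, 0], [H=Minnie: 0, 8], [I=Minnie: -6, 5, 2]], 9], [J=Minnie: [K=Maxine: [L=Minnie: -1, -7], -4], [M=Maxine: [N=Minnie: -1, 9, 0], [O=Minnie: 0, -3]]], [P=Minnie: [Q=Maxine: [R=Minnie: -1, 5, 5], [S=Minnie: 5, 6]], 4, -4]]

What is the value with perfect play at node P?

R: min(-1, 5, 5) = -1
S: min(5, 6) = 5
Q: max(-1, 5) = 5
P: min(5, 4, -4) = -4

-4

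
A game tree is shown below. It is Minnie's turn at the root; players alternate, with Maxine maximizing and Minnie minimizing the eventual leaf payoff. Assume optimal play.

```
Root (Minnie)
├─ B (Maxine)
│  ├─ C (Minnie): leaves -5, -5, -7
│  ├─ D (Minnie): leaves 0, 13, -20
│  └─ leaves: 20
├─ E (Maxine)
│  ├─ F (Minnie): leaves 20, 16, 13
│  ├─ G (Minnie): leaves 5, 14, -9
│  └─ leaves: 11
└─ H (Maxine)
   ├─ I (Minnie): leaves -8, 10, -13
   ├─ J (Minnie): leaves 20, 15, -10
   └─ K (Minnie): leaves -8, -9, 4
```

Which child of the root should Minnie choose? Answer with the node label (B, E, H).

C (Minnie): min(-5, -5, -7) = -7
D (Minnie): min(0, 13, -20) = -20
B (Maxine): max(-7, -20, 20) = 20
F (Minnie): min(20, 16, 13) = 13
G (Minnie): min(5, 14, -9) = -9
E (Maxine): max(13, -9, 11) = 13
I (Minnie): min(-8, 10, -13) = -13
J (Minnie): min(20, 15, -10) = -10
K (Minnie): min(-8, -9, 4) = -9
H (Maxine): max(-13, -10, -9) = -9
Root (Minnie): min(20, 13, -9) = -9
Minnie picks the child with the lowest value: H (value -9).

H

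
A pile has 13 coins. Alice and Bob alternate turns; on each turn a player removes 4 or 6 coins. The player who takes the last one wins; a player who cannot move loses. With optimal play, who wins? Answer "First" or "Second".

Second

Mark each pile size as W (mover wins) or L (mover loses):
i:   0  1  2  3  4  5  6  7  8  9 10 11 12 13
     L  L  L  L  W  W  W  W  W  W  L  L  L  L
Position 13 is L, so the second player wins.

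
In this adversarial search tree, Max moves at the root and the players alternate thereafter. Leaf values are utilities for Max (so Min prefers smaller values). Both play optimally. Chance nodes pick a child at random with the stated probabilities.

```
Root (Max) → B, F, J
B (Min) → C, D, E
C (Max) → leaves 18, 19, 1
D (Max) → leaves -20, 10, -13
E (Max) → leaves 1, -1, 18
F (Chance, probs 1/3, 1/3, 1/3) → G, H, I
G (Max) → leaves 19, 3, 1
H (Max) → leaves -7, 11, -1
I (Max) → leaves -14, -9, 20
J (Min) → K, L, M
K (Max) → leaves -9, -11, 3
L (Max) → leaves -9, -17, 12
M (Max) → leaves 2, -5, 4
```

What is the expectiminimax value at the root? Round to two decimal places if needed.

16.67

C (Max): max(18, 19, 1) = 19
D (Max): max(-20, 10, -13) = 10
E (Max): max(1, -1, 18) = 18
B (Min): min(19, 10, 18) = 10
G (Max): max(19, 3, 1) = 19
H (Max): max(-7, 11, -1) = 11
I (Max): max(-14, -9, 20) = 20
F (Chance): 1/3·19 + 1/3·11 + 1/3·20 = 16.67
K (Max): max(-9, -11, 3) = 3
L (Max): max(-9, -17, 12) = 12
M (Max): max(2, -5, 4) = 4
J (Min): min(3, 12, 4) = 3
Root (Max): max(10, 16.67, 3) = 16.67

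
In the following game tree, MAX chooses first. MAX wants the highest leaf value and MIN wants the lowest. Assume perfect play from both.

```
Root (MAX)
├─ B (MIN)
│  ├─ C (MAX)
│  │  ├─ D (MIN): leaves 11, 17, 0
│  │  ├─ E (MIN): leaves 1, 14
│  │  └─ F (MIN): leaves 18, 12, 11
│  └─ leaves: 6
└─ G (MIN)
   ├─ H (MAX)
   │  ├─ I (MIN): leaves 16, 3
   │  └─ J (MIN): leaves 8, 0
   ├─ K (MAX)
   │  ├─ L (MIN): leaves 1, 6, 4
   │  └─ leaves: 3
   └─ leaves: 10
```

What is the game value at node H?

I: min(16, 3) = 3
J: min(8, 0) = 0
H: max(3, 0) = 3

3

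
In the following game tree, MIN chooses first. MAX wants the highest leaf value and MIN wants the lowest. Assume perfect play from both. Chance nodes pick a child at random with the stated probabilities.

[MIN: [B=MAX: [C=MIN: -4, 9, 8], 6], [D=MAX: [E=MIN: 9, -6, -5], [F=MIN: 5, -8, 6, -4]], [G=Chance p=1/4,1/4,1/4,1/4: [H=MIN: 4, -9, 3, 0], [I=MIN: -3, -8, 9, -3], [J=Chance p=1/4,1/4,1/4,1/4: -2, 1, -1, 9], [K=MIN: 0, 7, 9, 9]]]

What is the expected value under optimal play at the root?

C (MIN): min(-4, 9, 8) = -4
B (MAX): max(-4, 6) = 6
E (MIN): min(9, -6, -5) = -6
F (MIN): min(5, -8, 6, -4) = -8
D (MAX): max(-6, -8) = -6
H (MIN): min(4, -9, 3, 0) = -9
I (MIN): min(-3, -8, 9, -3) = -8
J (Chance): 1/4·-2 + 1/4·1 + 1/4·-1 + 1/4·9 = 1.75
K (MIN): min(0, 7, 9, 9) = 0
G (Chance): 1/4·-9 + 1/4·-8 + 1/4·1.75 + 1/4·0 = -3.81
Root (MIN): min(6, -6, -3.81) = -6

-6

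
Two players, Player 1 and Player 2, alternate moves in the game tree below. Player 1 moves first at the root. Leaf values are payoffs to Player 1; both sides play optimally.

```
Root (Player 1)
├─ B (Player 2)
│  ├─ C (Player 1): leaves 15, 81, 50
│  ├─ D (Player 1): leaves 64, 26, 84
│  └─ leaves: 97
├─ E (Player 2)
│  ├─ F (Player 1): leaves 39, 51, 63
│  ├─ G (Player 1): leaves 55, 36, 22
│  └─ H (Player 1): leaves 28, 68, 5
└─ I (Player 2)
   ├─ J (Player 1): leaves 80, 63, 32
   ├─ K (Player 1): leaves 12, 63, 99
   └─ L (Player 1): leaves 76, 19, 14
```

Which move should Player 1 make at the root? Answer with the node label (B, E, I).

C (Player 1): max(15, 81, 50) = 81
D (Player 1): max(64, 26, 84) = 84
B (Player 2): min(81, 84, 97) = 81
F (Player 1): max(39, 51, 63) = 63
G (Player 1): max(55, 36, 22) = 55
H (Player 1): max(28, 68, 5) = 68
E (Player 2): min(63, 55, 68) = 55
J (Player 1): max(80, 63, 32) = 80
K (Player 1): max(12, 63, 99) = 99
L (Player 1): max(76, 19, 14) = 76
I (Player 2): min(80, 99, 76) = 76
Root (Player 1): max(81, 55, 76) = 81
Player 1 picks the child with the highest value: B (value 81).

B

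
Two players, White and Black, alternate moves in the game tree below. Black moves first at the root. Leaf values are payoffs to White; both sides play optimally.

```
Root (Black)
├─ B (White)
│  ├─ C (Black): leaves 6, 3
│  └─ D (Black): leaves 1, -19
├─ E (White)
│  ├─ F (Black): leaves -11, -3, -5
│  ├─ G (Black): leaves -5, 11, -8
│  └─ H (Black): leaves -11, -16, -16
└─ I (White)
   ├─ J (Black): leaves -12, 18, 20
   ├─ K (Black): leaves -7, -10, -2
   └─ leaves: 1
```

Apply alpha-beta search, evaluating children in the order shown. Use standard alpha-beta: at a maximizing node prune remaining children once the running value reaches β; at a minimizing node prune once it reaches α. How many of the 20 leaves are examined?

17

C [α=-∞,β=+∞]: v=3
D [α=3,β=+∞]: v=1 after child 1 ≤ α → α-cutoff, skip 1
B [α=-∞,β=+∞]: v=3
F [α=-∞,β=3]: v=-11
G [α=-11,β=3]: v=-8
H [α=-8,β=3]: v=-11 after child 1 ≤ α → α-cutoff, skip 2
E [α=-∞,β=3]: v=-8
J [α=-∞,β=-8]: v=-12
K [α=-12,β=-8]: v=-10
I [α=-∞,β=-8]: v=1
Root [α=-∞,β=+∞]: v=-8
Leaves evaluated: 17 of 20.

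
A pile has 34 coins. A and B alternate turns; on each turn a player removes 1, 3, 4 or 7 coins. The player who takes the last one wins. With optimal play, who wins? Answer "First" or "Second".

Second

i:   0  1  2  3  4  5  6  7  8  9 10 11 12 13 14 15 16 17 18 19 20 21 22 23 24 25 26 27 28 29 30 31 32 33 34
     L  W  L  W  W  W  W  W  L  W  L  W  W  W  W  W  L  W  L  W  W  W  W  W  L  W  L  W  W  W  W  W  L  W  L
Position 34 is L, so the second player wins.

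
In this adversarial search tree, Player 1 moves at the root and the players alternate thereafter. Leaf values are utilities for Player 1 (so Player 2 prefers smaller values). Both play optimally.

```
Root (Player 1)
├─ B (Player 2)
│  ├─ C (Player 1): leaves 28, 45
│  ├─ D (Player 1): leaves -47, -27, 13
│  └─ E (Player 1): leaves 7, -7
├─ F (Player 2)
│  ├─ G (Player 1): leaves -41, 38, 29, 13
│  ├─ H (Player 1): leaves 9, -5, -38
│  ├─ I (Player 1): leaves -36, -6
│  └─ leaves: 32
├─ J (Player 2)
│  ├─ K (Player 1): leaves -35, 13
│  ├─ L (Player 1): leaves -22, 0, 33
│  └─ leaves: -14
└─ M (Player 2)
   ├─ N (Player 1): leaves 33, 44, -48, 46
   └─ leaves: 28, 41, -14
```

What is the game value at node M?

N: max(33, 44, -48, 46) = 46
M: min(46, 28, 41, -14) = -14

-14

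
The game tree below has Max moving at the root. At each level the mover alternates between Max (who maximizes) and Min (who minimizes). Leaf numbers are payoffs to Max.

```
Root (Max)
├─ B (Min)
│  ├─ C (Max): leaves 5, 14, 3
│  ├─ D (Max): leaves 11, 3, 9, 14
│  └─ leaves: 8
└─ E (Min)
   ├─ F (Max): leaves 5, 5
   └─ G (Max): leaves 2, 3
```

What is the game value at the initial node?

8

C (Max): max(5, 14, 3) = 14
D (Max): max(11, 3, 9, 14) = 14
B (Min): min(14, 14, 8) = 8
F (Max): max(5, 5) = 5
G (Max): max(2, 3) = 3
E (Min): min(5, 3) = 3
Root (Max): max(8, 3) = 8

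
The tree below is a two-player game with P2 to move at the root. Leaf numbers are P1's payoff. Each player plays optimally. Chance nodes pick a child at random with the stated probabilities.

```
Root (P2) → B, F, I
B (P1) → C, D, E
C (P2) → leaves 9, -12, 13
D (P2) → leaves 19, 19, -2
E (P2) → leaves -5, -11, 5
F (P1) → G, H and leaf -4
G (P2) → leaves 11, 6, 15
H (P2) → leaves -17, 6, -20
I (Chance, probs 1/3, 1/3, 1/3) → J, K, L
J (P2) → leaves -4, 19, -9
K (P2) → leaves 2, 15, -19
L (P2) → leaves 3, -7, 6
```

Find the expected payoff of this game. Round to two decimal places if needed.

C (P2): min(9, -12, 13) = -12
D (P2): min(19, 19, -2) = -2
E (P2): min(-5, -11, 5) = -11
B (P1): max(-12, -2, -11) = -2
G (P2): min(11, 6, 15) = 6
H (P2): min(-17, 6, -20) = -20
F (P1): max(6, -20, -4) = 6
J (P2): min(-4, 19, -9) = -9
K (P2): min(2, 15, -19) = -19
L (P2): min(3, -7, 6) = -7
I (Chance): 1/3·-9 + 1/3·-19 + 1/3·-7 = -11.67
Root (P2): min(-2, 6, -11.67) = -11.67

-11.67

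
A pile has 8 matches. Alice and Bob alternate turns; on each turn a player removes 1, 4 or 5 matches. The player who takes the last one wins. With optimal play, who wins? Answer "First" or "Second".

Second

i:   0  1  2  3  4  5  6  7  8
     L  W  L  W  W  W  W  W  L
Position 8 is L, so the second player wins.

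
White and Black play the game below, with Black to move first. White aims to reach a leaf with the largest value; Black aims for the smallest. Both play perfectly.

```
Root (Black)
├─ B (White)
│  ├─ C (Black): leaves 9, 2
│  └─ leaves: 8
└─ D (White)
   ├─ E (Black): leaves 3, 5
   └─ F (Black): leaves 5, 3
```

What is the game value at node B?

8

C: min(9, 2) = 2
B: max(2, 8) = 8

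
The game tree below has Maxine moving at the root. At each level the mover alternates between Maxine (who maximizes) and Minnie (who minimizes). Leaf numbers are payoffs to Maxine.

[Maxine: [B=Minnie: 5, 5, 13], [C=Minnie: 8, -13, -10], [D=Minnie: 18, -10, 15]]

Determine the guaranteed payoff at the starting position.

B (Minnie): min(5, 5, 13) = 5
C (Minnie): min(8, -13, -10) = -13
D (Minnie): min(18, -10, 15) = -10
Root (Maxine): max(5, -13, -10) = 5

5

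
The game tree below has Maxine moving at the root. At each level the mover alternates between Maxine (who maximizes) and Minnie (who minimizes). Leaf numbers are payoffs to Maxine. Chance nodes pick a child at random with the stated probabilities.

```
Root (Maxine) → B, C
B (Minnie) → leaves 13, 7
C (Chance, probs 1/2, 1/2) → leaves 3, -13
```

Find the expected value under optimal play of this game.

7

B (Minnie): min(13, 7) = 7
C (Chance): 1/2·3 + 1/2·-13 = -5
Root (Maxine): max(7, -5) = 7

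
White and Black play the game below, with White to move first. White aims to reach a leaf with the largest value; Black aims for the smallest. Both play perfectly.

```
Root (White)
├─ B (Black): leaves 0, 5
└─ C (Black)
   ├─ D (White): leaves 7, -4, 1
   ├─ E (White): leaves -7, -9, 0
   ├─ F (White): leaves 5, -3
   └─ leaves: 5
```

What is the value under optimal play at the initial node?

B (Black): min(0, 5) = 0
D (White): max(7, -4, 1) = 7
E (White): max(-7, -9, 0) = 0
F (White): max(5, -3) = 5
C (Black): min(7, 0, 5, 5) = 0
Root (White): max(0, 0) = 0

0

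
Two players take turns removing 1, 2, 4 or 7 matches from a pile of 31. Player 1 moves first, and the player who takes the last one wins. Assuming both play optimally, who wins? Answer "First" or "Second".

Compute winning (W) and losing (L) positions by backward induction:
i:   0  1  2  3  4  5  6  7  8  9 10 11 12 13 14 15 16 17 18 19 20 21 22 23 24 25 26 27 28 29 30 31
     L  W  W  L  W  W  L  W  W  L  W  W  L  W  W  L  W  W  L  W  W  L  W  W  L  W  W  L  W  W  L  W
Position 31 is W, so the first player wins.

First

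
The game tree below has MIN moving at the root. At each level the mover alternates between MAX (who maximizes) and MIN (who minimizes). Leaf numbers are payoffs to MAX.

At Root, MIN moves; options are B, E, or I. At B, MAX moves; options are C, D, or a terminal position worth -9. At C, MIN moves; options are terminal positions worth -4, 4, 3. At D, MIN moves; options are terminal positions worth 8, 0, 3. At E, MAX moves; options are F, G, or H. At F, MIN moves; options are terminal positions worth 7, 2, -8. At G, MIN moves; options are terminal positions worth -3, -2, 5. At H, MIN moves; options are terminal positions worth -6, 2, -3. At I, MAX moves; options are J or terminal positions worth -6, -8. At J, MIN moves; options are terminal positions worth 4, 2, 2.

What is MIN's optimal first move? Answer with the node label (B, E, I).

C (MIN): min(-4, 4, 3) = -4
D (MIN): min(8, 0, 3) = 0
B (MAX): max(-4, 0, -9) = 0
F (MIN): min(7, 2, -8) = -8
G (MIN): min(-3, -2, 5) = -3
H (MIN): min(-6, 2, -3) = -6
E (MAX): max(-8, -3, -6) = -3
J (MIN): min(4, 2, 2) = 2
I (MAX): max(2, -6, -8) = 2
Root (MIN): min(0, -3, 2) = -3
MIN picks the child with the lowest value: E (value -3).

E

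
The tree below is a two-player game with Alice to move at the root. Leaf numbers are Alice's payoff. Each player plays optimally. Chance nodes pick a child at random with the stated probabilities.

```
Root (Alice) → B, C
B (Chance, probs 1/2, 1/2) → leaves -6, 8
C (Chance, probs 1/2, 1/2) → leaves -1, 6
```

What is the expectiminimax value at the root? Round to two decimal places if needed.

B (Chance): 1/2·-6 + 1/2·8 = 1
C (Chance): 1/2·-1 + 1/2·6 = 2.5
Root (Alice): max(1, 2.5) = 2.5

2.5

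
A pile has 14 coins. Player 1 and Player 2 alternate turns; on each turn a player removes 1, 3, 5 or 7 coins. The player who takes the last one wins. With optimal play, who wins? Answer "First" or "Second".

W/L table (W = player to move can force a win):
i:   0  1  2  3  4  5  6  7  8  9 10 11 12 13 14
     L  W  L  W  L  W  L  W  L  W  L  W  L  W  L
Position 14 is L, so the second player wins.

Second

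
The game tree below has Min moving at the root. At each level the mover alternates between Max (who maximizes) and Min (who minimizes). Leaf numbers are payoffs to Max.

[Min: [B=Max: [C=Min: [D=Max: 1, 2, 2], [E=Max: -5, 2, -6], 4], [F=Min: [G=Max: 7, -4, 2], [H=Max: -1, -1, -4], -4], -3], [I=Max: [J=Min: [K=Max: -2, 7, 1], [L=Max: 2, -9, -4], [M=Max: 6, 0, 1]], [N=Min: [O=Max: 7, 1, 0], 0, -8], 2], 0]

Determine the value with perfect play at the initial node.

0

D (Max): max(1, 2, 2) = 2
E (Max): max(-5, 2, -6) = 2
C (Min): min(2, 2, 4) = 2
G (Max): max(7, -4, 2) = 7
H (Max): max(-1, -1, -4) = -1
F (Min): min(7, -1, -4) = -4
B (Max): max(2, -4, -3) = 2
K (Max): max(-2, 7, 1) = 7
L (Max): max(2, -9, -4) = 2
M (Max): max(6, 0, 1) = 6
J (Min): min(7, 2, 6) = 2
O (Max): max(7, 1, 0) = 7
N (Min): min(7, 0, -8) = -8
I (Max): max(2, -8, 2) = 2
Root (Min): min(2, 2, 0) = 0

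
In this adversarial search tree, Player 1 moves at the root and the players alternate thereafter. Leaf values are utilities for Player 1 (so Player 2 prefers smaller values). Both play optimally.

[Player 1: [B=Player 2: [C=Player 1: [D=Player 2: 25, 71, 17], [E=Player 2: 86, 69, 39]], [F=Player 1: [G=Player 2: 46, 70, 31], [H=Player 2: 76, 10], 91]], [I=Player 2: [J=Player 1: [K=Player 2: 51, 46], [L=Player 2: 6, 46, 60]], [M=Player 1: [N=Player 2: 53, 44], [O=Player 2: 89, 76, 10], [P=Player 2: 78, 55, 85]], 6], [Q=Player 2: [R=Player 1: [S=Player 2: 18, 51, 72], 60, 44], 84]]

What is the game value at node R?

60

S: min(18, 51, 72) = 18
R: max(18, 60, 44) = 60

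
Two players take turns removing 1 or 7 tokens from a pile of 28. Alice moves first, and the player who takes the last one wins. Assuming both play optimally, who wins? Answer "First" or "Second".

Second

Positions where the player to move wins (W) vs loses (L):
i:   0  1  2  3  4  5  6  7  8  9 10 11 12 13 14 15 16 17 18 19 20 21 22 23 24 25 26 27 28
     L  W  L  W  L  W  L  W  L  W  L  W  L  W  L  W  L  W  L  W  L  W  L  W  L  W  L  W  L
Position 28 is L, so the second player wins.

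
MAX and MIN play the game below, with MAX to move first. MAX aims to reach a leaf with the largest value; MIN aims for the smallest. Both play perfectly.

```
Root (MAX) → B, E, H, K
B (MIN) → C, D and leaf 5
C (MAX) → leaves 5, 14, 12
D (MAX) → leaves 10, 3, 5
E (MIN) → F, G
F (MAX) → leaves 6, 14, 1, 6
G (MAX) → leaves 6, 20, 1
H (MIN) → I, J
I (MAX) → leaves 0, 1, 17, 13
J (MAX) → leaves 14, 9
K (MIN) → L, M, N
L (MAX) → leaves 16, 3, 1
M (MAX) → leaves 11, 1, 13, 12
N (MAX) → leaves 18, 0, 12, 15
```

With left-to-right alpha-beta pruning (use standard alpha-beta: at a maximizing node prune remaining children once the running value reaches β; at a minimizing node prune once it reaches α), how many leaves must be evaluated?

26

C [α=-∞,β=+∞]: v=14
D [α=-∞,β=14]: v=10
B [α=-∞,β=+∞]: v=5
F [α=5,β=+∞]: v=14
G [α=5,β=14]: v=20 after child 2 ≥ β → β-cutoff, skip 1
E [α=5,β=+∞]: v=14
I [α=14,β=+∞]: v=17
J [α=14,β=17]: v=14
H [α=14,β=+∞]: v=14
L [α=14,β=+∞]: v=16
M [α=14,β=16]: v=13
K [α=14,β=+∞]: v=13 after child 2 ≤ α → α-cutoff, skip 1
Root [α=-∞,β=+∞]: v=14
Leaves evaluated: 26 of 31.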